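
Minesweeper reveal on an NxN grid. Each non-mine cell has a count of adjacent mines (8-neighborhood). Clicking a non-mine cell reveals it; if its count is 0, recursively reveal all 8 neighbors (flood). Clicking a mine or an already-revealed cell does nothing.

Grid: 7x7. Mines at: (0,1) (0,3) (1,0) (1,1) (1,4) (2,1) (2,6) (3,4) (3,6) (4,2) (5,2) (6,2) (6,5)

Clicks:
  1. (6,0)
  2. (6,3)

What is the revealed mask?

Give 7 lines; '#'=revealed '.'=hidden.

Answer: .......
.......
.......
##.....
##.....
##.....
##.#...

Derivation:
Click 1 (6,0) count=0: revealed 8 new [(3,0) (3,1) (4,0) (4,1) (5,0) (5,1) (6,0) (6,1)] -> total=8
Click 2 (6,3) count=2: revealed 1 new [(6,3)] -> total=9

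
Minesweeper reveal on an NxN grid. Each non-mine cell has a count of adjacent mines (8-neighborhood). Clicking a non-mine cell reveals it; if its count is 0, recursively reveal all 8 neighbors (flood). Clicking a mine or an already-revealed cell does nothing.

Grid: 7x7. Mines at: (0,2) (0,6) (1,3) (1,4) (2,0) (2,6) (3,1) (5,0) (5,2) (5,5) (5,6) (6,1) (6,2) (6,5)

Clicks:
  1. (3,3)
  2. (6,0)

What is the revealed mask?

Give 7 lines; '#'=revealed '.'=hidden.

Click 1 (3,3) count=0: revealed 12 new [(2,2) (2,3) (2,4) (2,5) (3,2) (3,3) (3,4) (3,5) (4,2) (4,3) (4,4) (4,5)] -> total=12
Click 2 (6,0) count=2: revealed 1 new [(6,0)] -> total=13

Answer: .......
.......
..####.
..####.
..####.
.......
#......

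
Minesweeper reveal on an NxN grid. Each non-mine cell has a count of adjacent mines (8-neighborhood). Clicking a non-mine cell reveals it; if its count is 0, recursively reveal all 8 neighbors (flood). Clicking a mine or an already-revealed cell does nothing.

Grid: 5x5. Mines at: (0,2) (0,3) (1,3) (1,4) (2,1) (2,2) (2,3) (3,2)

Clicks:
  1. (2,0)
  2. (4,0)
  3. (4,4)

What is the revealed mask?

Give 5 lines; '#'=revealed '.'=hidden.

Click 1 (2,0) count=1: revealed 1 new [(2,0)] -> total=1
Click 2 (4,0) count=0: revealed 4 new [(3,0) (3,1) (4,0) (4,1)] -> total=5
Click 3 (4,4) count=0: revealed 4 new [(3,3) (3,4) (4,3) (4,4)] -> total=9

Answer: .....
.....
#....
##.##
##.##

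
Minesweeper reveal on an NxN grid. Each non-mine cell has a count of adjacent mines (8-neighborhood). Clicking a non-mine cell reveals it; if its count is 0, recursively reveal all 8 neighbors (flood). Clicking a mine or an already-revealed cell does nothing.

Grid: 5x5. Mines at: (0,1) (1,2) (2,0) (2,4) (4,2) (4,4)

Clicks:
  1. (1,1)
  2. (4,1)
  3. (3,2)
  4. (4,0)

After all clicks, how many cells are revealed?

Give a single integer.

Answer: 6

Derivation:
Click 1 (1,1) count=3: revealed 1 new [(1,1)] -> total=1
Click 2 (4,1) count=1: revealed 1 new [(4,1)] -> total=2
Click 3 (3,2) count=1: revealed 1 new [(3,2)] -> total=3
Click 4 (4,0) count=0: revealed 3 new [(3,0) (3,1) (4,0)] -> total=6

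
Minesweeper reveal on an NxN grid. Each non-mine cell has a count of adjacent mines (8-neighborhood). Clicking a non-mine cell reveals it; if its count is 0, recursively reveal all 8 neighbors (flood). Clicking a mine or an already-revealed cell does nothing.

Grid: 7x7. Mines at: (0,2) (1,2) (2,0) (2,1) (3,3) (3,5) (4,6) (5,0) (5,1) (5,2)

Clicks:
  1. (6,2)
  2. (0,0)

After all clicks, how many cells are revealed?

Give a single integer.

Answer: 5

Derivation:
Click 1 (6,2) count=2: revealed 1 new [(6,2)] -> total=1
Click 2 (0,0) count=0: revealed 4 new [(0,0) (0,1) (1,0) (1,1)] -> total=5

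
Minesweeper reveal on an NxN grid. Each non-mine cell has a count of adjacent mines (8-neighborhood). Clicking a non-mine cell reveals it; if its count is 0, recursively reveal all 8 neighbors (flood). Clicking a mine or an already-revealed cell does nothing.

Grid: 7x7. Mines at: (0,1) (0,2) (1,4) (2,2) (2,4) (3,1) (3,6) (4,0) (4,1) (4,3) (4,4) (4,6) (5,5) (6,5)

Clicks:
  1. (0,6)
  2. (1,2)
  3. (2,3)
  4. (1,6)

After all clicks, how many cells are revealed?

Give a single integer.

Click 1 (0,6) count=0: revealed 6 new [(0,5) (0,6) (1,5) (1,6) (2,5) (2,6)] -> total=6
Click 2 (1,2) count=3: revealed 1 new [(1,2)] -> total=7
Click 3 (2,3) count=3: revealed 1 new [(2,3)] -> total=8
Click 4 (1,6) count=0: revealed 0 new [(none)] -> total=8

Answer: 8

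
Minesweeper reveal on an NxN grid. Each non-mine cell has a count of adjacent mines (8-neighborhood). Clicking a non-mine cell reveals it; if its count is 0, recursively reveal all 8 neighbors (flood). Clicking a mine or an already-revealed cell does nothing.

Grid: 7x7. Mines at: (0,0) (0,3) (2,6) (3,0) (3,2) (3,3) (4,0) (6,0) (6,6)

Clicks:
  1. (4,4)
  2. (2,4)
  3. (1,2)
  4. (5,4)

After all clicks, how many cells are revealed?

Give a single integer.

Answer: 22

Derivation:
Click 1 (4,4) count=1: revealed 1 new [(4,4)] -> total=1
Click 2 (2,4) count=1: revealed 1 new [(2,4)] -> total=2
Click 3 (1,2) count=1: revealed 1 new [(1,2)] -> total=3
Click 4 (5,4) count=0: revealed 19 new [(3,4) (3,5) (3,6) (4,1) (4,2) (4,3) (4,5) (4,6) (5,1) (5,2) (5,3) (5,4) (5,5) (5,6) (6,1) (6,2) (6,3) (6,4) (6,5)] -> total=22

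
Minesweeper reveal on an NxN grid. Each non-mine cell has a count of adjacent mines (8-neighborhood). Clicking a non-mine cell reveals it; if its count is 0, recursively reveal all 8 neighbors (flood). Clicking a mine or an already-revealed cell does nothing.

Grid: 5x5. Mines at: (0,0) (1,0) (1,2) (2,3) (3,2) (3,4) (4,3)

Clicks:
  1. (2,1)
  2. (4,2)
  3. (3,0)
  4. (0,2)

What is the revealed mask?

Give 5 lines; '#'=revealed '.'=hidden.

Click 1 (2,1) count=3: revealed 1 new [(2,1)] -> total=1
Click 2 (4,2) count=2: revealed 1 new [(4,2)] -> total=2
Click 3 (3,0) count=0: revealed 5 new [(2,0) (3,0) (3,1) (4,0) (4,1)] -> total=7
Click 4 (0,2) count=1: revealed 1 new [(0,2)] -> total=8

Answer: ..#..
.....
##...
##...
###..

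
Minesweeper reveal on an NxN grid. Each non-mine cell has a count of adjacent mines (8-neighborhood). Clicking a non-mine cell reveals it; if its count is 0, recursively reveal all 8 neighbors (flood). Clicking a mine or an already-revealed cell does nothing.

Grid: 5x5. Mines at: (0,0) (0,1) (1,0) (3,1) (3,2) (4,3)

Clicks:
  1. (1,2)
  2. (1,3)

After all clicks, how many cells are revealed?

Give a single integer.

Click 1 (1,2) count=1: revealed 1 new [(1,2)] -> total=1
Click 2 (1,3) count=0: revealed 10 new [(0,2) (0,3) (0,4) (1,3) (1,4) (2,2) (2,3) (2,4) (3,3) (3,4)] -> total=11

Answer: 11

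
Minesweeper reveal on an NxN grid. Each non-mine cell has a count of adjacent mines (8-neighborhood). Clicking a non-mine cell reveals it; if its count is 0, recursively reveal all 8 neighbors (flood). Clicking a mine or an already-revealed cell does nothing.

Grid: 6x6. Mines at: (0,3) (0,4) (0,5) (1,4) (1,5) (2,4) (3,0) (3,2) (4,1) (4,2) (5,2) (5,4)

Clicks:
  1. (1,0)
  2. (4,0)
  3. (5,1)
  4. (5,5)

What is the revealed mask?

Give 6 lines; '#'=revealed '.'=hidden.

Answer: ###...
###...
###...
......
#.....
.#...#

Derivation:
Click 1 (1,0) count=0: revealed 9 new [(0,0) (0,1) (0,2) (1,0) (1,1) (1,2) (2,0) (2,1) (2,2)] -> total=9
Click 2 (4,0) count=2: revealed 1 new [(4,0)] -> total=10
Click 3 (5,1) count=3: revealed 1 new [(5,1)] -> total=11
Click 4 (5,5) count=1: revealed 1 new [(5,5)] -> total=12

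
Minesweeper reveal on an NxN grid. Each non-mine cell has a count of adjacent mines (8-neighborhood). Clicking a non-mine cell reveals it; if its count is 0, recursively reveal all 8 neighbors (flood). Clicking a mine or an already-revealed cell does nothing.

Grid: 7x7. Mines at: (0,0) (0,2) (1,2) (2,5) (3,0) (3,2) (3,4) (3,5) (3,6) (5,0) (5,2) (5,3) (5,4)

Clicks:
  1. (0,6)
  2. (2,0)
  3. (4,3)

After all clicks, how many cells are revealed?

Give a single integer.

Click 1 (0,6) count=0: revealed 8 new [(0,3) (0,4) (0,5) (0,6) (1,3) (1,4) (1,5) (1,6)] -> total=8
Click 2 (2,0) count=1: revealed 1 new [(2,0)] -> total=9
Click 3 (4,3) count=5: revealed 1 new [(4,3)] -> total=10

Answer: 10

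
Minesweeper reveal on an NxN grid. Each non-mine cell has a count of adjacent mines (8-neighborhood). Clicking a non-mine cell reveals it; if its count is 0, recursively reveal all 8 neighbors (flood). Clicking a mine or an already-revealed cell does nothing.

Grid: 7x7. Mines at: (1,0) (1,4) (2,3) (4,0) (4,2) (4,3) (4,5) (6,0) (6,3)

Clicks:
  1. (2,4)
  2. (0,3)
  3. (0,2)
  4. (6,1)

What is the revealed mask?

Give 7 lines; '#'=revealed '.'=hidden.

Answer: .###...
.###...
....#..
.......
.......
.......
.#.....

Derivation:
Click 1 (2,4) count=2: revealed 1 new [(2,4)] -> total=1
Click 2 (0,3) count=1: revealed 1 new [(0,3)] -> total=2
Click 3 (0,2) count=0: revealed 5 new [(0,1) (0,2) (1,1) (1,2) (1,3)] -> total=7
Click 4 (6,1) count=1: revealed 1 new [(6,1)] -> total=8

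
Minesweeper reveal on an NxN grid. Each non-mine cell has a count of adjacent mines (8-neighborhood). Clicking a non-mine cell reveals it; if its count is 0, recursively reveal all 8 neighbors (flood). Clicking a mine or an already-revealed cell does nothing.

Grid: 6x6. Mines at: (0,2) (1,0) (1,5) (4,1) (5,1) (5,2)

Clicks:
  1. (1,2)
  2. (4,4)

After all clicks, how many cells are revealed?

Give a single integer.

Answer: 21

Derivation:
Click 1 (1,2) count=1: revealed 1 new [(1,2)] -> total=1
Click 2 (4,4) count=0: revealed 20 new [(1,1) (1,3) (1,4) (2,1) (2,2) (2,3) (2,4) (2,5) (3,1) (3,2) (3,3) (3,4) (3,5) (4,2) (4,3) (4,4) (4,5) (5,3) (5,4) (5,5)] -> total=21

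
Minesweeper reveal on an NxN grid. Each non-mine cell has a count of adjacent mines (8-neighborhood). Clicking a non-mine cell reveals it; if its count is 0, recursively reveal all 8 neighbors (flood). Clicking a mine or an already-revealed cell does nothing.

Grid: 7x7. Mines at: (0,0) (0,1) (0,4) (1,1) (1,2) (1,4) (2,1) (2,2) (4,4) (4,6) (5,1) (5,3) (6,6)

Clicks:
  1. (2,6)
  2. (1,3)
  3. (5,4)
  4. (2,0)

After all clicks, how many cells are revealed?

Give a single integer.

Click 1 (2,6) count=0: revealed 8 new [(0,5) (0,6) (1,5) (1,6) (2,5) (2,6) (3,5) (3,6)] -> total=8
Click 2 (1,3) count=4: revealed 1 new [(1,3)] -> total=9
Click 3 (5,4) count=2: revealed 1 new [(5,4)] -> total=10
Click 4 (2,0) count=2: revealed 1 new [(2,0)] -> total=11

Answer: 11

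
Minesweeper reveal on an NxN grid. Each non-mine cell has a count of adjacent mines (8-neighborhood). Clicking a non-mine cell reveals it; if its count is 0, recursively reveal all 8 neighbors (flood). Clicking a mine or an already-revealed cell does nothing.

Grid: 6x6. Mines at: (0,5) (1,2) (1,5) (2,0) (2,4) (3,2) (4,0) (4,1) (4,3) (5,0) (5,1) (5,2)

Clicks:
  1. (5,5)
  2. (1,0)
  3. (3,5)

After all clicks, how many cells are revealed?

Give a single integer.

Answer: 7

Derivation:
Click 1 (5,5) count=0: revealed 6 new [(3,4) (3,5) (4,4) (4,5) (5,4) (5,5)] -> total=6
Click 2 (1,0) count=1: revealed 1 new [(1,0)] -> total=7
Click 3 (3,5) count=1: revealed 0 new [(none)] -> total=7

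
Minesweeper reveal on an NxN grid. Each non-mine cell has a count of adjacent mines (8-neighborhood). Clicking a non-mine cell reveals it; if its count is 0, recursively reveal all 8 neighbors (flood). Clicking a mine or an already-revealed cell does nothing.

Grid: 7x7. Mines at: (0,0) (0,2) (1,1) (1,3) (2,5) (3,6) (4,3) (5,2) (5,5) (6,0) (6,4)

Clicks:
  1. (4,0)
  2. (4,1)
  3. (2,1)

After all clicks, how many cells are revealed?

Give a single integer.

Click 1 (4,0) count=0: revealed 11 new [(2,0) (2,1) (2,2) (3,0) (3,1) (3,2) (4,0) (4,1) (4,2) (5,0) (5,1)] -> total=11
Click 2 (4,1) count=1: revealed 0 new [(none)] -> total=11
Click 3 (2,1) count=1: revealed 0 new [(none)] -> total=11

Answer: 11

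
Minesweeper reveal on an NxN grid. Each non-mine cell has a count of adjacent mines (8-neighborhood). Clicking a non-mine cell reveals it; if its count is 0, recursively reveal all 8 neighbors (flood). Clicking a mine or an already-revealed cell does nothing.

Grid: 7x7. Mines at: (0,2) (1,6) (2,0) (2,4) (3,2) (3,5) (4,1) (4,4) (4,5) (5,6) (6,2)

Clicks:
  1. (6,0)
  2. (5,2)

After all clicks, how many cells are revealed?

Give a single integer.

Click 1 (6,0) count=0: revealed 4 new [(5,0) (5,1) (6,0) (6,1)] -> total=4
Click 2 (5,2) count=2: revealed 1 new [(5,2)] -> total=5

Answer: 5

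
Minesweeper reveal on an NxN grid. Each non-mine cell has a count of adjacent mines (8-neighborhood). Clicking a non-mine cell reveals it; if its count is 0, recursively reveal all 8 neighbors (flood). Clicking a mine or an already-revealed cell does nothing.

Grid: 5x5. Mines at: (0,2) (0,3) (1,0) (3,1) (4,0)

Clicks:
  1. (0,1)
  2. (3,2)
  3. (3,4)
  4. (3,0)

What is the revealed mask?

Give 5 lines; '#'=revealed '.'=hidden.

Answer: .#...
..###
..###
#.###
..###

Derivation:
Click 1 (0,1) count=2: revealed 1 new [(0,1)] -> total=1
Click 2 (3,2) count=1: revealed 1 new [(3,2)] -> total=2
Click 3 (3,4) count=0: revealed 11 new [(1,2) (1,3) (1,4) (2,2) (2,3) (2,4) (3,3) (3,4) (4,2) (4,3) (4,4)] -> total=13
Click 4 (3,0) count=2: revealed 1 new [(3,0)] -> total=14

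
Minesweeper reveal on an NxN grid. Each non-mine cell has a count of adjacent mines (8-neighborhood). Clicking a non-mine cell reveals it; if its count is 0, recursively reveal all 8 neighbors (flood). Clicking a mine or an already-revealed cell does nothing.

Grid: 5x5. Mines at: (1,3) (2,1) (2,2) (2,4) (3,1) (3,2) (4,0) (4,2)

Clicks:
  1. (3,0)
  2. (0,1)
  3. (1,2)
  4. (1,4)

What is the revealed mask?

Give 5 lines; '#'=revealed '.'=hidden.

Answer: ###..
###.#
.....
#....
.....

Derivation:
Click 1 (3,0) count=3: revealed 1 new [(3,0)] -> total=1
Click 2 (0,1) count=0: revealed 6 new [(0,0) (0,1) (0,2) (1,0) (1,1) (1,2)] -> total=7
Click 3 (1,2) count=3: revealed 0 new [(none)] -> total=7
Click 4 (1,4) count=2: revealed 1 new [(1,4)] -> total=8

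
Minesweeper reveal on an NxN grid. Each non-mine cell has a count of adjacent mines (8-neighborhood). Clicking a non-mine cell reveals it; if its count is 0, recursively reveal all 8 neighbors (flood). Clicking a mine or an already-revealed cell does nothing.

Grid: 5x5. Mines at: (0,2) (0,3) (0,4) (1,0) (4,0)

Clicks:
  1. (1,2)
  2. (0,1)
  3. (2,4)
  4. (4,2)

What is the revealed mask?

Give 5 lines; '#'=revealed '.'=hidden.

Answer: .#...
.####
.####
.####
.####

Derivation:
Click 1 (1,2) count=2: revealed 1 new [(1,2)] -> total=1
Click 2 (0,1) count=2: revealed 1 new [(0,1)] -> total=2
Click 3 (2,4) count=0: revealed 15 new [(1,1) (1,3) (1,4) (2,1) (2,2) (2,3) (2,4) (3,1) (3,2) (3,3) (3,4) (4,1) (4,2) (4,3) (4,4)] -> total=17
Click 4 (4,2) count=0: revealed 0 new [(none)] -> total=17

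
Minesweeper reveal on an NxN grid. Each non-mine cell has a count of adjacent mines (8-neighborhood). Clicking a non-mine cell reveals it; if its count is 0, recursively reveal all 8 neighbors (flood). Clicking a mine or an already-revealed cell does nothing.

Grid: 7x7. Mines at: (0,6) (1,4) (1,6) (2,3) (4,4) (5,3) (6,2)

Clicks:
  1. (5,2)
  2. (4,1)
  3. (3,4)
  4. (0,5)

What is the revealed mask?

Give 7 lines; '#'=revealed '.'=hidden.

Answer: ####.#.
####...
###....
###.#..
###....
###....
##.....

Derivation:
Click 1 (5,2) count=2: revealed 1 new [(5,2)] -> total=1
Click 2 (4,1) count=0: revealed 21 new [(0,0) (0,1) (0,2) (0,3) (1,0) (1,1) (1,2) (1,3) (2,0) (2,1) (2,2) (3,0) (3,1) (3,2) (4,0) (4,1) (4,2) (5,0) (5,1) (6,0) (6,1)] -> total=22
Click 3 (3,4) count=2: revealed 1 new [(3,4)] -> total=23
Click 4 (0,5) count=3: revealed 1 new [(0,5)] -> total=24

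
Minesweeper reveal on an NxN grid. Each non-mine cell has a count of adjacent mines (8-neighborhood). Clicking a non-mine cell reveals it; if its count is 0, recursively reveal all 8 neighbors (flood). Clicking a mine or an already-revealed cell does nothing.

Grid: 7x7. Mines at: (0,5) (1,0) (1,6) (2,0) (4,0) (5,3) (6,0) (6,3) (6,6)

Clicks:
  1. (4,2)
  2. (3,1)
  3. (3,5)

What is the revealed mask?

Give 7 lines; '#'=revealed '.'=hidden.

Answer: .####..
.#####.
.######
.######
.######
....###
.......

Derivation:
Click 1 (4,2) count=1: revealed 1 new [(4,2)] -> total=1
Click 2 (3,1) count=2: revealed 1 new [(3,1)] -> total=2
Click 3 (3,5) count=0: revealed 28 new [(0,1) (0,2) (0,3) (0,4) (1,1) (1,2) (1,3) (1,4) (1,5) (2,1) (2,2) (2,3) (2,4) (2,5) (2,6) (3,2) (3,3) (3,4) (3,5) (3,6) (4,1) (4,3) (4,4) (4,5) (4,6) (5,4) (5,5) (5,6)] -> total=30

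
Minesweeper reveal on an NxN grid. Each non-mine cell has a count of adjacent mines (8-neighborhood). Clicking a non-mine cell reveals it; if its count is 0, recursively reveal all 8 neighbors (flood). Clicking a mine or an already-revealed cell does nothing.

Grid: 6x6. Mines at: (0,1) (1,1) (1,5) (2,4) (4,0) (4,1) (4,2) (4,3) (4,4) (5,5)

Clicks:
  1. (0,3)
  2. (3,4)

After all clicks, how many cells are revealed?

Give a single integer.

Answer: 7

Derivation:
Click 1 (0,3) count=0: revealed 6 new [(0,2) (0,3) (0,4) (1,2) (1,3) (1,4)] -> total=6
Click 2 (3,4) count=3: revealed 1 new [(3,4)] -> total=7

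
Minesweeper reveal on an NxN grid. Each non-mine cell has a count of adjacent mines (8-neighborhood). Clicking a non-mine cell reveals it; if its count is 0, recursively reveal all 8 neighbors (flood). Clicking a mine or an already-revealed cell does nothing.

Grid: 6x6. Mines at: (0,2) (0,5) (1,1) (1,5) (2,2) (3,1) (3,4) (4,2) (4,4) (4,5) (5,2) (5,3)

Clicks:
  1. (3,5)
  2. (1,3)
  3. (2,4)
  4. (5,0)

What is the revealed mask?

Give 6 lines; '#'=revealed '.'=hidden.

Answer: ......
...#..
....#.
.....#
##....
##....

Derivation:
Click 1 (3,5) count=3: revealed 1 new [(3,5)] -> total=1
Click 2 (1,3) count=2: revealed 1 new [(1,3)] -> total=2
Click 3 (2,4) count=2: revealed 1 new [(2,4)] -> total=3
Click 4 (5,0) count=0: revealed 4 new [(4,0) (4,1) (5,0) (5,1)] -> total=7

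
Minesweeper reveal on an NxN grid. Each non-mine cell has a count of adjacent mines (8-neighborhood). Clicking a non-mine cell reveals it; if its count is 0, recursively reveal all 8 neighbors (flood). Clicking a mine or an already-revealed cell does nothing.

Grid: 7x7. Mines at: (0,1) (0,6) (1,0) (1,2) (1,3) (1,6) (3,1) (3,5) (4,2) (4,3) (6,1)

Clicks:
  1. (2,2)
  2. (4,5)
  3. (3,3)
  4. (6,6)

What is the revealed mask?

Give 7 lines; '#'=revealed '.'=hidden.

Answer: .......
.......
..#....
...#...
....###
..#####
..#####

Derivation:
Click 1 (2,2) count=3: revealed 1 new [(2,2)] -> total=1
Click 2 (4,5) count=1: revealed 1 new [(4,5)] -> total=2
Click 3 (3,3) count=2: revealed 1 new [(3,3)] -> total=3
Click 4 (6,6) count=0: revealed 12 new [(4,4) (4,6) (5,2) (5,3) (5,4) (5,5) (5,6) (6,2) (6,3) (6,4) (6,5) (6,6)] -> total=15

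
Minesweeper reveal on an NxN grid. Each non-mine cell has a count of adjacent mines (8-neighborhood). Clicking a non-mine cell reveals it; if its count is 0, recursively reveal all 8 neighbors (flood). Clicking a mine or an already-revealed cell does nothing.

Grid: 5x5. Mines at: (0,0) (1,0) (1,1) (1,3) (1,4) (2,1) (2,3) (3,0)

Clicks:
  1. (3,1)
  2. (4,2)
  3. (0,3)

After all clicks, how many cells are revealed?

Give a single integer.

Answer: 9

Derivation:
Click 1 (3,1) count=2: revealed 1 new [(3,1)] -> total=1
Click 2 (4,2) count=0: revealed 7 new [(3,2) (3,3) (3,4) (4,1) (4,2) (4,3) (4,4)] -> total=8
Click 3 (0,3) count=2: revealed 1 new [(0,3)] -> total=9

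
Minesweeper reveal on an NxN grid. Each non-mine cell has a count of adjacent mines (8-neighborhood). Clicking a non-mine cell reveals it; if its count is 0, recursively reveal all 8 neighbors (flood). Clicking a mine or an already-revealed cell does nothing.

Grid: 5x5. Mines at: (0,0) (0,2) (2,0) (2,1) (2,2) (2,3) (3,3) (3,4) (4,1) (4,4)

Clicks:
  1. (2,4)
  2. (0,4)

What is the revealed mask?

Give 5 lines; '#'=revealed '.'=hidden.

Click 1 (2,4) count=3: revealed 1 new [(2,4)] -> total=1
Click 2 (0,4) count=0: revealed 4 new [(0,3) (0,4) (1,3) (1,4)] -> total=5

Answer: ...##
...##
....#
.....
.....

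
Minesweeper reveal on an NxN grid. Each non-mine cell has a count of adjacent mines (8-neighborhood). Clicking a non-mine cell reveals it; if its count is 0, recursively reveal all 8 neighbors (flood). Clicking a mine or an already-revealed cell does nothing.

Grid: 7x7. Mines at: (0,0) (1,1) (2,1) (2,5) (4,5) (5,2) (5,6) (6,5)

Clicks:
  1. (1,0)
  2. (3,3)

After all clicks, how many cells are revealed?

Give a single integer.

Answer: 20

Derivation:
Click 1 (1,0) count=3: revealed 1 new [(1,0)] -> total=1
Click 2 (3,3) count=0: revealed 19 new [(0,2) (0,3) (0,4) (0,5) (0,6) (1,2) (1,3) (1,4) (1,5) (1,6) (2,2) (2,3) (2,4) (3,2) (3,3) (3,4) (4,2) (4,3) (4,4)] -> total=20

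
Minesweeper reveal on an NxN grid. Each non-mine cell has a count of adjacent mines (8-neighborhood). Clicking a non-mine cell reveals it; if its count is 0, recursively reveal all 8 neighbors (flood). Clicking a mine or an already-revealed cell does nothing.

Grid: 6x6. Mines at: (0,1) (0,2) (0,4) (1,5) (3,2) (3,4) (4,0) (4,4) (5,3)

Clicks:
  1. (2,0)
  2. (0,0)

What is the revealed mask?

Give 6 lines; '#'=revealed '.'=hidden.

Click 1 (2,0) count=0: revealed 6 new [(1,0) (1,1) (2,0) (2,1) (3,0) (3,1)] -> total=6
Click 2 (0,0) count=1: revealed 1 new [(0,0)] -> total=7

Answer: #.....
##....
##....
##....
......
......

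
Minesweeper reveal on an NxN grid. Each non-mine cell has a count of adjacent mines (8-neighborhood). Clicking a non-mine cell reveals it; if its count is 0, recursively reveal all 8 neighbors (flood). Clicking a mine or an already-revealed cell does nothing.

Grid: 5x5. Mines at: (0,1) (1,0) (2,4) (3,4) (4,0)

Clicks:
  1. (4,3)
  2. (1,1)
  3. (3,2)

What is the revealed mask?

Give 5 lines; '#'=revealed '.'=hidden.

Click 1 (4,3) count=1: revealed 1 new [(4,3)] -> total=1
Click 2 (1,1) count=2: revealed 1 new [(1,1)] -> total=2
Click 3 (3,2) count=0: revealed 10 new [(1,2) (1,3) (2,1) (2,2) (2,3) (3,1) (3,2) (3,3) (4,1) (4,2)] -> total=12

Answer: .....
.###.
.###.
.###.
.###.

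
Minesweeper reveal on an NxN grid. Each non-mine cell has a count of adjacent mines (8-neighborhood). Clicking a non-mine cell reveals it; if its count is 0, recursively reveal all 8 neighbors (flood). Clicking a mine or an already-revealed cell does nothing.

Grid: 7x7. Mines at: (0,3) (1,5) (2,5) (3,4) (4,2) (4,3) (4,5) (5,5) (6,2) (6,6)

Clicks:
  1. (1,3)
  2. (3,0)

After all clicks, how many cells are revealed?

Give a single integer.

Answer: 21

Derivation:
Click 1 (1,3) count=1: revealed 1 new [(1,3)] -> total=1
Click 2 (3,0) count=0: revealed 20 new [(0,0) (0,1) (0,2) (1,0) (1,1) (1,2) (2,0) (2,1) (2,2) (2,3) (3,0) (3,1) (3,2) (3,3) (4,0) (4,1) (5,0) (5,1) (6,0) (6,1)] -> total=21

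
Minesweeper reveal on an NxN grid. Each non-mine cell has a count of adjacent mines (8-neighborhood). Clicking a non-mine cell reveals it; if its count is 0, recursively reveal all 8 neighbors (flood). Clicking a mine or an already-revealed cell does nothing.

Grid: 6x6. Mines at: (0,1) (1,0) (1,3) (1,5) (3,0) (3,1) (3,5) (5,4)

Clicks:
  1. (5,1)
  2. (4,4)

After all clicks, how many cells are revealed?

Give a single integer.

Answer: 9

Derivation:
Click 1 (5,1) count=0: revealed 8 new [(4,0) (4,1) (4,2) (4,3) (5,0) (5,1) (5,2) (5,3)] -> total=8
Click 2 (4,4) count=2: revealed 1 new [(4,4)] -> total=9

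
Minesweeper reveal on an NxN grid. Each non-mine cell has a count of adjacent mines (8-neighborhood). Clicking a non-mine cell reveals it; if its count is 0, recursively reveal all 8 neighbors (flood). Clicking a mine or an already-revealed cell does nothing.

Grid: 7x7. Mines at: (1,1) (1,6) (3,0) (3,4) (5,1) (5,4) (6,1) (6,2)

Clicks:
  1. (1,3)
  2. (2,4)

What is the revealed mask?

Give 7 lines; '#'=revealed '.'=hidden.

Click 1 (1,3) count=0: revealed 12 new [(0,2) (0,3) (0,4) (0,5) (1,2) (1,3) (1,4) (1,5) (2,2) (2,3) (2,4) (2,5)] -> total=12
Click 2 (2,4) count=1: revealed 0 new [(none)] -> total=12

Answer: ..####.
..####.
..####.
.......
.......
.......
.......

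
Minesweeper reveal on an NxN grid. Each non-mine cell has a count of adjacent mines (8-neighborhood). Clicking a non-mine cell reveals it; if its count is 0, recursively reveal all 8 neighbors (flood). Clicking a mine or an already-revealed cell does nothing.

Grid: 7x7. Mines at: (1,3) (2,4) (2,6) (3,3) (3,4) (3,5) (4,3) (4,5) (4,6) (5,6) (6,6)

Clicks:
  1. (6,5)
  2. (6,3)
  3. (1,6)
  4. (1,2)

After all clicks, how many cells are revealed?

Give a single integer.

Click 1 (6,5) count=2: revealed 1 new [(6,5)] -> total=1
Click 2 (6,3) count=0: revealed 26 new [(0,0) (0,1) (0,2) (1,0) (1,1) (1,2) (2,0) (2,1) (2,2) (3,0) (3,1) (3,2) (4,0) (4,1) (4,2) (5,0) (5,1) (5,2) (5,3) (5,4) (5,5) (6,0) (6,1) (6,2) (6,3) (6,4)] -> total=27
Click 3 (1,6) count=1: revealed 1 new [(1,6)] -> total=28
Click 4 (1,2) count=1: revealed 0 new [(none)] -> total=28

Answer: 28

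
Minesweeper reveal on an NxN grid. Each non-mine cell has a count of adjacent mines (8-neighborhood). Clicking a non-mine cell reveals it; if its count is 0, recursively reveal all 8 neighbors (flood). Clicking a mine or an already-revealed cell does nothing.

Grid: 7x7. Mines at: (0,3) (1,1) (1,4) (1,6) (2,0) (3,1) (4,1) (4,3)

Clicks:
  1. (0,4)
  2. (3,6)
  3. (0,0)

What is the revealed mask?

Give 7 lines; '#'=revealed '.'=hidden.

Click 1 (0,4) count=2: revealed 1 new [(0,4)] -> total=1
Click 2 (3,6) count=0: revealed 23 new [(2,4) (2,5) (2,6) (3,4) (3,5) (3,6) (4,4) (4,5) (4,6) (5,0) (5,1) (5,2) (5,3) (5,4) (5,5) (5,6) (6,0) (6,1) (6,2) (6,3) (6,4) (6,5) (6,6)] -> total=24
Click 3 (0,0) count=1: revealed 1 new [(0,0)] -> total=25

Answer: #...#..
.......
....###
....###
....###
#######
#######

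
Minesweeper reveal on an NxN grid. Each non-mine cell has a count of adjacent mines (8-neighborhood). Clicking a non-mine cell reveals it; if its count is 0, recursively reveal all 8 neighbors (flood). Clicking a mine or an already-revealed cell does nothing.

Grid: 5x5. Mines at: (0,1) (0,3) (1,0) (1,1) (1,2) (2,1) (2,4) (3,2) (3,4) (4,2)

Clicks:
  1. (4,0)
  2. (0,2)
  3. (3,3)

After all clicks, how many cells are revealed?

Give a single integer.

Click 1 (4,0) count=0: revealed 4 new [(3,0) (3,1) (4,0) (4,1)] -> total=4
Click 2 (0,2) count=4: revealed 1 new [(0,2)] -> total=5
Click 3 (3,3) count=4: revealed 1 new [(3,3)] -> total=6

Answer: 6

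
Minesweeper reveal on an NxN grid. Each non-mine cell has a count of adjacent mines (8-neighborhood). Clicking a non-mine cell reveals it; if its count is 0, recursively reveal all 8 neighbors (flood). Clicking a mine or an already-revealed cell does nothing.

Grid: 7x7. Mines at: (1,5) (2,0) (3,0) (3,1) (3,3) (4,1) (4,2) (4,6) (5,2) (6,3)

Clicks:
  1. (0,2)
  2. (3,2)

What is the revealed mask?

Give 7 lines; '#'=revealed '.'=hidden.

Click 1 (0,2) count=0: revealed 14 new [(0,0) (0,1) (0,2) (0,3) (0,4) (1,0) (1,1) (1,2) (1,3) (1,4) (2,1) (2,2) (2,3) (2,4)] -> total=14
Click 2 (3,2) count=4: revealed 1 new [(3,2)] -> total=15

Answer: #####..
#####..
.####..
..#....
.......
.......
.......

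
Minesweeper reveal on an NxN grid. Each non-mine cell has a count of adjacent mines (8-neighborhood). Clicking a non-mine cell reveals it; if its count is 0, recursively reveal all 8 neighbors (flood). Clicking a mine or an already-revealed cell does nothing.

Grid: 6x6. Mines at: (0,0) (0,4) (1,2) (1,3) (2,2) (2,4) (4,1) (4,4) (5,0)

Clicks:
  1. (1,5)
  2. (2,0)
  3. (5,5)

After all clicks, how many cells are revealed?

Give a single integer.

Click 1 (1,5) count=2: revealed 1 new [(1,5)] -> total=1
Click 2 (2,0) count=0: revealed 6 new [(1,0) (1,1) (2,0) (2,1) (3,0) (3,1)] -> total=7
Click 3 (5,5) count=1: revealed 1 new [(5,5)] -> total=8

Answer: 8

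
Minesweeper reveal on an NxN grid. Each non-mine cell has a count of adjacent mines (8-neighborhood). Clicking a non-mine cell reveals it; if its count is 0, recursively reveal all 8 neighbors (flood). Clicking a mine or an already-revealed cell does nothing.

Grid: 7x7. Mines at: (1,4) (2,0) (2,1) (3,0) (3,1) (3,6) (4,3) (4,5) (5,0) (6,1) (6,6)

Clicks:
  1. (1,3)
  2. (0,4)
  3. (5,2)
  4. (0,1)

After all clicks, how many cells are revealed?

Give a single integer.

Click 1 (1,3) count=1: revealed 1 new [(1,3)] -> total=1
Click 2 (0,4) count=1: revealed 1 new [(0,4)] -> total=2
Click 3 (5,2) count=2: revealed 1 new [(5,2)] -> total=3
Click 4 (0,1) count=0: revealed 7 new [(0,0) (0,1) (0,2) (0,3) (1,0) (1,1) (1,2)] -> total=10

Answer: 10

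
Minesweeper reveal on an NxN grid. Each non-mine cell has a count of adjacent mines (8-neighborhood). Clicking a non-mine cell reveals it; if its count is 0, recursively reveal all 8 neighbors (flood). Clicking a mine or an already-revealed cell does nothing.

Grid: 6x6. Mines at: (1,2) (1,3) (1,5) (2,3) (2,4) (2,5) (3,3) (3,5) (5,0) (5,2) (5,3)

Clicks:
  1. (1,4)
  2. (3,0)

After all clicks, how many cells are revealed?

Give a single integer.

Answer: 14

Derivation:
Click 1 (1,4) count=5: revealed 1 new [(1,4)] -> total=1
Click 2 (3,0) count=0: revealed 13 new [(0,0) (0,1) (1,0) (1,1) (2,0) (2,1) (2,2) (3,0) (3,1) (3,2) (4,0) (4,1) (4,2)] -> total=14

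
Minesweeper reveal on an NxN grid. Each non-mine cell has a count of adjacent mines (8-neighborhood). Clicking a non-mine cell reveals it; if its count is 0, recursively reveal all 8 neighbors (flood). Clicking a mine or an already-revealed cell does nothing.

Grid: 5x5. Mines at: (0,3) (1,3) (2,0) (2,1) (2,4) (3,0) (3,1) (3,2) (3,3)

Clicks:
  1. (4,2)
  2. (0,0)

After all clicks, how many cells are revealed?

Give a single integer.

Answer: 7

Derivation:
Click 1 (4,2) count=3: revealed 1 new [(4,2)] -> total=1
Click 2 (0,0) count=0: revealed 6 new [(0,0) (0,1) (0,2) (1,0) (1,1) (1,2)] -> total=7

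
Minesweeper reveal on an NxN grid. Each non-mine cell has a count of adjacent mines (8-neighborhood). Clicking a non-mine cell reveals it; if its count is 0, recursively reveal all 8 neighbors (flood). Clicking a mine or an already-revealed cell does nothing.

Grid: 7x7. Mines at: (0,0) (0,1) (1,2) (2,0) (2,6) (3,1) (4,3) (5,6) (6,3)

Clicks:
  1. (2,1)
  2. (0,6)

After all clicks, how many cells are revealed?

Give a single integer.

Click 1 (2,1) count=3: revealed 1 new [(2,1)] -> total=1
Click 2 (0,6) count=0: revealed 14 new [(0,3) (0,4) (0,5) (0,6) (1,3) (1,4) (1,5) (1,6) (2,3) (2,4) (2,5) (3,3) (3,4) (3,5)] -> total=15

Answer: 15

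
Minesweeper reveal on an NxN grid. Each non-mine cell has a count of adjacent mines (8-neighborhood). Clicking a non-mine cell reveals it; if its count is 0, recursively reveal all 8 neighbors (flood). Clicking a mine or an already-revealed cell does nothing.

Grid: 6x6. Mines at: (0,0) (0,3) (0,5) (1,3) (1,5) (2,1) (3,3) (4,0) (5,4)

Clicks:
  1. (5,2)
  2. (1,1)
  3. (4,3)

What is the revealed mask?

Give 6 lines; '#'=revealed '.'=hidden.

Click 1 (5,2) count=0: revealed 6 new [(4,1) (4,2) (4,3) (5,1) (5,2) (5,3)] -> total=6
Click 2 (1,1) count=2: revealed 1 new [(1,1)] -> total=7
Click 3 (4,3) count=2: revealed 0 new [(none)] -> total=7

Answer: ......
.#....
......
......
.###..
.###..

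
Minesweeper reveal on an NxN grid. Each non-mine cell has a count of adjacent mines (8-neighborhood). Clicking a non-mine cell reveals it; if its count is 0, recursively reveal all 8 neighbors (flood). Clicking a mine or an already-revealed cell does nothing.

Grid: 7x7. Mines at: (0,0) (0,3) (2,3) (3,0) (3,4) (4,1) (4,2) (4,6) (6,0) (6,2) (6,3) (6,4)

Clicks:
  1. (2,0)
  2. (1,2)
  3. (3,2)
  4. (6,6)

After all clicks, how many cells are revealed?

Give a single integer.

Click 1 (2,0) count=1: revealed 1 new [(2,0)] -> total=1
Click 2 (1,2) count=2: revealed 1 new [(1,2)] -> total=2
Click 3 (3,2) count=3: revealed 1 new [(3,2)] -> total=3
Click 4 (6,6) count=0: revealed 4 new [(5,5) (5,6) (6,5) (6,6)] -> total=7

Answer: 7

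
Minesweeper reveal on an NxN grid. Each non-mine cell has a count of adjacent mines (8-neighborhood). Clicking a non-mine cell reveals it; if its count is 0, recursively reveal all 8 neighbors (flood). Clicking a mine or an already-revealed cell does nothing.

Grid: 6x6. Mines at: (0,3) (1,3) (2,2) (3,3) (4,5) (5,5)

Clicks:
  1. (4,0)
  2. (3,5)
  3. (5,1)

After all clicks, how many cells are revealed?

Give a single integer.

Click 1 (4,0) count=0: revealed 21 new [(0,0) (0,1) (0,2) (1,0) (1,1) (1,2) (2,0) (2,1) (3,0) (3,1) (3,2) (4,0) (4,1) (4,2) (4,3) (4,4) (5,0) (5,1) (5,2) (5,3) (5,4)] -> total=21
Click 2 (3,5) count=1: revealed 1 new [(3,5)] -> total=22
Click 3 (5,1) count=0: revealed 0 new [(none)] -> total=22

Answer: 22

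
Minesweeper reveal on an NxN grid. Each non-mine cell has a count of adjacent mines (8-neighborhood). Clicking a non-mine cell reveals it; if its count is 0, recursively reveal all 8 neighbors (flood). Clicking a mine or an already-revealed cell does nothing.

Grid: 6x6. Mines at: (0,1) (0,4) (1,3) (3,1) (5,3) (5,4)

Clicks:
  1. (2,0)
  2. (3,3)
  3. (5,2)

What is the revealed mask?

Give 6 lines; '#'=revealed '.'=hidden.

Click 1 (2,0) count=1: revealed 1 new [(2,0)] -> total=1
Click 2 (3,3) count=0: revealed 14 new [(1,4) (1,5) (2,2) (2,3) (2,4) (2,5) (3,2) (3,3) (3,4) (3,5) (4,2) (4,3) (4,4) (4,5)] -> total=15
Click 3 (5,2) count=1: revealed 1 new [(5,2)] -> total=16

Answer: ......
....##
#.####
..####
..####
..#...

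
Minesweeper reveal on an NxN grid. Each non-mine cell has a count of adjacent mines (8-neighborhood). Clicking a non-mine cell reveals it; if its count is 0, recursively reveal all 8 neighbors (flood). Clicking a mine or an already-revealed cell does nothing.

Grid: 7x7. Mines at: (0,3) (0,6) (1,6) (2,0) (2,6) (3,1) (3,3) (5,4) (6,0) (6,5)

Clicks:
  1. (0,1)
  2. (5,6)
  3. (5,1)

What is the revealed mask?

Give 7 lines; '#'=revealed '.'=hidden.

Click 1 (0,1) count=0: revealed 6 new [(0,0) (0,1) (0,2) (1,0) (1,1) (1,2)] -> total=6
Click 2 (5,6) count=1: revealed 1 new [(5,6)] -> total=7
Click 3 (5,1) count=1: revealed 1 new [(5,1)] -> total=8

Answer: ###....
###....
.......
.......
.......
.#....#
.......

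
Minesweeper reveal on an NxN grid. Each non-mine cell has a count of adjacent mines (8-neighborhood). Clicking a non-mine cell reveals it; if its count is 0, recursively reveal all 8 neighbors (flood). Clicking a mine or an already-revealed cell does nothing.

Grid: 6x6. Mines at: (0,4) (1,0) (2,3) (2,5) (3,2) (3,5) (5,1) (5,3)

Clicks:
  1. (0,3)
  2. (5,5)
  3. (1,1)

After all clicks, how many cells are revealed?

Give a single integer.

Answer: 6

Derivation:
Click 1 (0,3) count=1: revealed 1 new [(0,3)] -> total=1
Click 2 (5,5) count=0: revealed 4 new [(4,4) (4,5) (5,4) (5,5)] -> total=5
Click 3 (1,1) count=1: revealed 1 new [(1,1)] -> total=6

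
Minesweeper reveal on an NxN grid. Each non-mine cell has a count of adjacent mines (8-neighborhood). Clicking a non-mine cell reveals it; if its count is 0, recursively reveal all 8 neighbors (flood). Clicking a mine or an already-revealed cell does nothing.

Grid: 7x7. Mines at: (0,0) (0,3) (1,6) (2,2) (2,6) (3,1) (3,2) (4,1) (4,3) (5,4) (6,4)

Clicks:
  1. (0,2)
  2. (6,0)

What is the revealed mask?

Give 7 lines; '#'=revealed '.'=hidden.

Click 1 (0,2) count=1: revealed 1 new [(0,2)] -> total=1
Click 2 (6,0) count=0: revealed 8 new [(5,0) (5,1) (5,2) (5,3) (6,0) (6,1) (6,2) (6,3)] -> total=9

Answer: ..#....
.......
.......
.......
.......
####...
####...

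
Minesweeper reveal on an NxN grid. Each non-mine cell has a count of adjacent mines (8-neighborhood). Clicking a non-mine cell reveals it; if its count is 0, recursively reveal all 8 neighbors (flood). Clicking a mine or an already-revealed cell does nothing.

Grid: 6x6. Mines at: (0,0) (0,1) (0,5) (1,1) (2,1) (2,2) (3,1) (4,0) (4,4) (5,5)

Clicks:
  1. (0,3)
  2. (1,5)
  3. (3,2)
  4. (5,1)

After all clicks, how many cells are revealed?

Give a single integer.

Answer: 9

Derivation:
Click 1 (0,3) count=0: revealed 6 new [(0,2) (0,3) (0,4) (1,2) (1,3) (1,4)] -> total=6
Click 2 (1,5) count=1: revealed 1 new [(1,5)] -> total=7
Click 3 (3,2) count=3: revealed 1 new [(3,2)] -> total=8
Click 4 (5,1) count=1: revealed 1 new [(5,1)] -> total=9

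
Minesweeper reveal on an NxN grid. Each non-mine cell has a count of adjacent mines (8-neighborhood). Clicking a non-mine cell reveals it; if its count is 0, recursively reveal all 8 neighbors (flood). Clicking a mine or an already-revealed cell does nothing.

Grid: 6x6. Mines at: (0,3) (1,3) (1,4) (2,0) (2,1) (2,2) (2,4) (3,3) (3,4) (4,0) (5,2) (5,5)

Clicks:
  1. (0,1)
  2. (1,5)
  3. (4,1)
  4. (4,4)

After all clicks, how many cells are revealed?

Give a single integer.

Answer: 9

Derivation:
Click 1 (0,1) count=0: revealed 6 new [(0,0) (0,1) (0,2) (1,0) (1,1) (1,2)] -> total=6
Click 2 (1,5) count=2: revealed 1 new [(1,5)] -> total=7
Click 3 (4,1) count=2: revealed 1 new [(4,1)] -> total=8
Click 4 (4,4) count=3: revealed 1 new [(4,4)] -> total=9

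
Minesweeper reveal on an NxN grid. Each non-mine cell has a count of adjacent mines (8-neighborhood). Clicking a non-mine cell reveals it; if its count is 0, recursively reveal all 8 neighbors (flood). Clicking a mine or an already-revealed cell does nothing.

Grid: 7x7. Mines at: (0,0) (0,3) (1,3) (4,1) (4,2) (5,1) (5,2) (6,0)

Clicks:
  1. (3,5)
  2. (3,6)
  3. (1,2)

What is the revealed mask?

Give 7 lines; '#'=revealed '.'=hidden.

Click 1 (3,5) count=0: revealed 26 new [(0,4) (0,5) (0,6) (1,4) (1,5) (1,6) (2,3) (2,4) (2,5) (2,6) (3,3) (3,4) (3,5) (3,6) (4,3) (4,4) (4,5) (4,6) (5,3) (5,4) (5,5) (5,6) (6,3) (6,4) (6,5) (6,6)] -> total=26
Click 2 (3,6) count=0: revealed 0 new [(none)] -> total=26
Click 3 (1,2) count=2: revealed 1 new [(1,2)] -> total=27

Answer: ....###
..#.###
...####
...####
...####
...####
...####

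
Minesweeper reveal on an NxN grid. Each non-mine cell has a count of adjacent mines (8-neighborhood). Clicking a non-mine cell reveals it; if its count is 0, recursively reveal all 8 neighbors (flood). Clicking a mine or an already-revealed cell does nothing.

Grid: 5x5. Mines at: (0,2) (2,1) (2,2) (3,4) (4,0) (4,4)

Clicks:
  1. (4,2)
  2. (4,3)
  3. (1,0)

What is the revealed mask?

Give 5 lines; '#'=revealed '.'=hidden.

Click 1 (4,2) count=0: revealed 6 new [(3,1) (3,2) (3,3) (4,1) (4,2) (4,3)] -> total=6
Click 2 (4,3) count=2: revealed 0 new [(none)] -> total=6
Click 3 (1,0) count=1: revealed 1 new [(1,0)] -> total=7

Answer: .....
#....
.....
.###.
.###.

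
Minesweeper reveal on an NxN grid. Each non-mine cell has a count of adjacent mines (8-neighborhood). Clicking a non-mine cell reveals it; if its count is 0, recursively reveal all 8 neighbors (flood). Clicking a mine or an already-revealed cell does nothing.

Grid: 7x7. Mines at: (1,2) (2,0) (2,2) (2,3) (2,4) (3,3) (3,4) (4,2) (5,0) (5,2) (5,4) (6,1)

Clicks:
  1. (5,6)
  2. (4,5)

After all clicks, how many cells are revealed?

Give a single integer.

Answer: 18

Derivation:
Click 1 (5,6) count=0: revealed 18 new [(0,3) (0,4) (0,5) (0,6) (1,3) (1,4) (1,5) (1,6) (2,5) (2,6) (3,5) (3,6) (4,5) (4,6) (5,5) (5,6) (6,5) (6,6)] -> total=18
Click 2 (4,5) count=2: revealed 0 new [(none)] -> total=18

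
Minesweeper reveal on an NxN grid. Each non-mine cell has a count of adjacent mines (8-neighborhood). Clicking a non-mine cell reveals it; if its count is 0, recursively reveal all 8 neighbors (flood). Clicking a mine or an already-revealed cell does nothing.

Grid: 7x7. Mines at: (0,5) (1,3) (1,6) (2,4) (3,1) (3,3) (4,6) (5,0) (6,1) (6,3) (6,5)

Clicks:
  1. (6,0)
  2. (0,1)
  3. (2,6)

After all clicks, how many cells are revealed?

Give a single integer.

Click 1 (6,0) count=2: revealed 1 new [(6,0)] -> total=1
Click 2 (0,1) count=0: revealed 9 new [(0,0) (0,1) (0,2) (1,0) (1,1) (1,2) (2,0) (2,1) (2,2)] -> total=10
Click 3 (2,6) count=1: revealed 1 new [(2,6)] -> total=11

Answer: 11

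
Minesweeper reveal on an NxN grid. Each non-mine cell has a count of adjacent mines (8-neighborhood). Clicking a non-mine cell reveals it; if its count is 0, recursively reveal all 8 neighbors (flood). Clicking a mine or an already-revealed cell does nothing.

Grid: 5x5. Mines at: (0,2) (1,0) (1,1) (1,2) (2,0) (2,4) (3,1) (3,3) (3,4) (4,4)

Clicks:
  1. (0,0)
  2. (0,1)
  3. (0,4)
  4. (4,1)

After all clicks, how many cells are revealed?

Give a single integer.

Click 1 (0,0) count=2: revealed 1 new [(0,0)] -> total=1
Click 2 (0,1) count=4: revealed 1 new [(0,1)] -> total=2
Click 3 (0,4) count=0: revealed 4 new [(0,3) (0,4) (1,3) (1,4)] -> total=6
Click 4 (4,1) count=1: revealed 1 new [(4,1)] -> total=7

Answer: 7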